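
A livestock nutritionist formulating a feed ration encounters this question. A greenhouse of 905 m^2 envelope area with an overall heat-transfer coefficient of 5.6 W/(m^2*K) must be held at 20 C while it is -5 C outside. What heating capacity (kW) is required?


dT = 20 - (-5) = 25 K
Q = U * A * dT
  = 5.6 * 905 * 25
  = 126700 W = 126.70 kW


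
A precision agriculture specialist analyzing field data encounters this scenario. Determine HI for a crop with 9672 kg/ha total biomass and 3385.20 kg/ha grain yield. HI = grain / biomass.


HI = grain_yield / biomass
   = 3385.20 / 9672
   = 0.35


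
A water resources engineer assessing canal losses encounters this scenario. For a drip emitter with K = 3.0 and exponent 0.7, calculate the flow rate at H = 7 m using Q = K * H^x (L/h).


Q = K * H^x
  = 3.0 * 7^0.7
  = 3.0 * 3.9045
  = 11.71 L/h


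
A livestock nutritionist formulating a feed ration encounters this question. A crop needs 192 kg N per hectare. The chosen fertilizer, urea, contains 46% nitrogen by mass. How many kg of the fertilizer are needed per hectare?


Rate = N_required / (N_content / 100)
     = 192 / (46 / 100)
     = 192 / 0.46
     = 417.39 kg/ha


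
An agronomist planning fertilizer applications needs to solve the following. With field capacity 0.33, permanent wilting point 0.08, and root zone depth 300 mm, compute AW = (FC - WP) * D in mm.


AW = (FC - WP) * D
   = (0.33 - 0.08) * 300
   = 0.25 * 300
   = 75 mm


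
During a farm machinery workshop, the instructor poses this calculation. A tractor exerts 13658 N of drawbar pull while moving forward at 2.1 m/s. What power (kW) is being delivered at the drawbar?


P = F * v / 1000
  = 13658 * 2.1 / 1000
  = 28681.80 / 1000
  = 28.68 kW


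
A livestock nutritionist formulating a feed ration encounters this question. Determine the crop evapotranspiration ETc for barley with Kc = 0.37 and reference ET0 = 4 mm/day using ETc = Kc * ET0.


ETc = Kc * ET0
    = 0.37 * 4
    = 1.48 mm/day


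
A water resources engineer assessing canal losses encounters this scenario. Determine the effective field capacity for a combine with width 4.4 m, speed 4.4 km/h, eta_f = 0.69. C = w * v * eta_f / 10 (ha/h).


C = w * v * eta_f / 10
  = 4.4 * 4.4 * 0.69 / 10
  = 13.36 / 10
  = 1.34 ha/h


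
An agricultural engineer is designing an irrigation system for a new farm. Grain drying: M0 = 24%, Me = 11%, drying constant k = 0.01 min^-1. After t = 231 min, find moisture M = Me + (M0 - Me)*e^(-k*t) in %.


M = Me + (M0 - Me) * e^(-k*t)
  = 11 + (24 - 11) * e^(-0.01*231)
  = 11 + 13 * e^(-2.310)
  = 11 + 13 * 0.09926
  = 11 + 1.2904
  = 12.29%


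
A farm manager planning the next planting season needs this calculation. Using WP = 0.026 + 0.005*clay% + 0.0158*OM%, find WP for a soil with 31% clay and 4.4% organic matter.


WP = 0.026 + 0.005*31 + 0.0158*4.4
   = 0.026 + 0.1550 + 0.0695
   = 0.2505


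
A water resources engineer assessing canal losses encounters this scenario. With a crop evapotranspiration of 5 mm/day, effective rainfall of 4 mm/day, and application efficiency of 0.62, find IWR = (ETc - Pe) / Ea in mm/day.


IWR = (ETc - Pe) / Ea
    = (5 - 4) / 0.62
    = 1 / 0.62
    = 1.61 mm/day


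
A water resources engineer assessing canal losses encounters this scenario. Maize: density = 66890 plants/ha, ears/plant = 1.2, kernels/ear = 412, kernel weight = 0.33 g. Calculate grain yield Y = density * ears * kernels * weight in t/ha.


Y = density * ears * kernels * kw
  = 66890 * 1.2 * 412 * 0.33 g/ha
  = 10913237.28 g/ha
  = 10913.24 kg/ha = 10.91 t/ha


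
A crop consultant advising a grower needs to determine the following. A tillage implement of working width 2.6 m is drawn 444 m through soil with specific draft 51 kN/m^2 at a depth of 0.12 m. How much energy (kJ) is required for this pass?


E = k * d * w * L
  = 51 * 0.12 * 2.6 * 444
  = 7064.93 kJ


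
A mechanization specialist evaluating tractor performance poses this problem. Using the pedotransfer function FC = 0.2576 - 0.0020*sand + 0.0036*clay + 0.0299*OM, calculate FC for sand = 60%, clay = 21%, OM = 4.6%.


FC = 0.2576 - 0.0020*60 + 0.0036*21 + 0.0299*4.6
   = 0.2576 - 0.1200 + 0.0756 + 0.1375
   = 0.3507


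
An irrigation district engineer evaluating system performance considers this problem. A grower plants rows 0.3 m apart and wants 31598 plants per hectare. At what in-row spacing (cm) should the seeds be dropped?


spacing = 10000 / (row_sp * density)
        = 10000 / (0.3 * 31598)
        = 10000 / 9479.40
        = 1.05492 m = 105.49 cm


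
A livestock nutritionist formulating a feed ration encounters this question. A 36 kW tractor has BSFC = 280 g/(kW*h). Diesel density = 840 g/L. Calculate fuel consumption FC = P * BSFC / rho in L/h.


FC = P * BSFC / rho_fuel
   = 36 * 280 / 840
   = 10080 / 840
   = 12 L/h


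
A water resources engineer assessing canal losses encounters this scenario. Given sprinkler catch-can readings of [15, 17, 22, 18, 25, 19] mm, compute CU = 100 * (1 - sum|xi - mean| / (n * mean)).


xbar = 116 / 6 = 19.333
sum|xi - xbar| = 16.667
CU = 100 * (1 - 16.667 / (6 * 19.333))
   = 100 * (1 - 0.1437)
   = 85.63%


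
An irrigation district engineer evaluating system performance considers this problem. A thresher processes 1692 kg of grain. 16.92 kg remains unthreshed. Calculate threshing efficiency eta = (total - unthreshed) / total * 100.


eta = (total - unthreshed) / total * 100
    = (1692 - 16.92) / 1692 * 100
    = 1675.08 / 1692 * 100
    = 99%


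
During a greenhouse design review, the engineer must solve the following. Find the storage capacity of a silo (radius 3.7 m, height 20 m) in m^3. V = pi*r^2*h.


V = pi * r^2 * h
  = pi * 3.7^2 * 20
  = pi * 13.69 * 20
  = 860.17 m^3


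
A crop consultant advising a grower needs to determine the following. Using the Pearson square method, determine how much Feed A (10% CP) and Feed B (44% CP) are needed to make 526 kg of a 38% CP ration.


parts_A = CP_b - target = 44 - 38 = 6
parts_B = target - CP_a = 38 - 10 = 28
total_parts = 6 + 28 = 34
Feed A = 526 * 6 / 34 = 92.82 kg
Feed B = 526 * 28 / 34 = 433.18 kg

92.82 kg


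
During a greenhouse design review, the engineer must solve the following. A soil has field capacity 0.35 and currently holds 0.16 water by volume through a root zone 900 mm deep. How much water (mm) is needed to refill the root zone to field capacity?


SMD = (FC - theta) * D
    = (0.35 - 0.16) * 900
    = 0.190 * 900
    = 171 mm


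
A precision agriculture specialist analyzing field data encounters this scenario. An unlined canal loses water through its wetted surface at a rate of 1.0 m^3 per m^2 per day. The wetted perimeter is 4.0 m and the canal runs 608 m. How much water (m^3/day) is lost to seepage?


S = C * P * L
  = 1.0 * 4.0 * 608
  = 2432 m^3/day


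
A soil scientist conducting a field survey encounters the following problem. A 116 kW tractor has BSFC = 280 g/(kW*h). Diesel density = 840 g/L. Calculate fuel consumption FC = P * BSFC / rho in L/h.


FC = P * BSFC / rho_fuel
   = 116 * 280 / 840
   = 32480 / 840
   = 38.67 L/h


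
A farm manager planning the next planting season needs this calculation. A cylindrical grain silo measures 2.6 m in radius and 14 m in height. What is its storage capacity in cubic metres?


V = pi * r^2 * h
  = pi * 2.6^2 * 14
  = pi * 6.76 * 14
  = 297.32 m^3


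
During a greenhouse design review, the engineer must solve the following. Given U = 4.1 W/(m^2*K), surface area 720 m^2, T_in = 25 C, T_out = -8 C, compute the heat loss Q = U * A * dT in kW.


dT = 25 - (-8) = 33 K
Q = U * A * dT
  = 4.1 * 720 * 33
  = 97416 W = 97.42 kW


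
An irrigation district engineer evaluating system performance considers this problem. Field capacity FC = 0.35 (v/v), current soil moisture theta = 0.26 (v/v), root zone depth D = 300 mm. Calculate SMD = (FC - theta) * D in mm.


SMD = (FC - theta) * D
    = (0.35 - 0.26) * 300
    = 0.090 * 300
    = 27 mm


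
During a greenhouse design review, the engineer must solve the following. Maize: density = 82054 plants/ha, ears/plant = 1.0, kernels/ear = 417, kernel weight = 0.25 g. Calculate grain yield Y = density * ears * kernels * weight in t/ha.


Y = density * ears * kernels * kw
  = 82054 * 1.0 * 417 * 0.25 g/ha
  = 8554129.50 g/ha
  = 8554.13 kg/ha = 8.55 t/ha


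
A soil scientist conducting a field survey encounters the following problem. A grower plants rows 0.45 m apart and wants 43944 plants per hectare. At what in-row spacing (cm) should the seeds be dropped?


spacing = 10000 / (row_sp * density)
        = 10000 / (0.45 * 43944)
        = 10000 / 19774.80
        = 0.50569 m = 50.57 cm


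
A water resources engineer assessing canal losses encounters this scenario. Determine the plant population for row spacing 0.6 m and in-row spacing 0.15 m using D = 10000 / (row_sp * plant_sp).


D = 10000 / (row_sp * plant_sp)
  = 10000 / (0.6 * 0.15)
  = 10000 / 0.0900
  = 111111.11 plants/ha


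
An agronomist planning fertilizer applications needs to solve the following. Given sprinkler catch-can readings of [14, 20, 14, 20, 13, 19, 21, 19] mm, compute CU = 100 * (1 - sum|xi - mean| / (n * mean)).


xbar = 140 / 8 = 17.500
sum|xi - xbar| = 23
CU = 100 * (1 - 23 / (8 * 17.500))
   = 100 * (1 - 0.1643)
   = 83.57%


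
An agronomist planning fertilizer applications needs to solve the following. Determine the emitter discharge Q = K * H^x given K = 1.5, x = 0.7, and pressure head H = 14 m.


Q = K * H^x
  = 1.5 * 14^0.7
  = 1.5 * 6.3429
  = 9.51 L/h


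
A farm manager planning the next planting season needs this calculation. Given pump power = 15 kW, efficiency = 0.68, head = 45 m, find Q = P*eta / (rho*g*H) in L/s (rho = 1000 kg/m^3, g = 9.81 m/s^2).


Q = (P * 1000 * eta) / (rho * g * H)
  = (15 * 1000 * 0.68) / (1000 * 9.81 * 45)
  = 10200 / 441450
  = 0.02311 m^3/s = 23.11 L/s


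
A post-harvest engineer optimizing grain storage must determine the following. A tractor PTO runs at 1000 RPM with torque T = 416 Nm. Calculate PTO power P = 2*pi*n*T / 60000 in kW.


P = 2*pi*n*T / 60000
  = 2*pi * 1000 * 416 / 60000
  = 2613805.09 / 60000
  = 43.56 kW


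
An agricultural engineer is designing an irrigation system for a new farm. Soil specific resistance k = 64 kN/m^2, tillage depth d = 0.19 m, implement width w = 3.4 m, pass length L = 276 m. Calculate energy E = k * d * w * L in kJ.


E = k * d * w * L
  = 64 * 0.19 * 3.4 * 276
  = 11410.94 kJ


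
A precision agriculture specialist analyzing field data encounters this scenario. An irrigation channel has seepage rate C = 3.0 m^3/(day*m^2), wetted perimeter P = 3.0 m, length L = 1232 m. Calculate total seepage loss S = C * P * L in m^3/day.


S = C * P * L
  = 3.0 * 3.0 * 1232
  = 11088 m^3/day


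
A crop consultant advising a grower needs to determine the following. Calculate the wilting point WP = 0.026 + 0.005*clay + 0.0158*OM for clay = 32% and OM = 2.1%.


WP = 0.026 + 0.005*32 + 0.0158*2.1
   = 0.026 + 0.1600 + 0.0332
   = 0.2192


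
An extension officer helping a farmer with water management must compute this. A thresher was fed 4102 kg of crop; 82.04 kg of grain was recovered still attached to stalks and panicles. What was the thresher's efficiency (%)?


eta = (total - unthreshed) / total * 100
    = (4102 - 82.04) / 4102 * 100
    = 4019.96 / 4102 * 100
    = 98%


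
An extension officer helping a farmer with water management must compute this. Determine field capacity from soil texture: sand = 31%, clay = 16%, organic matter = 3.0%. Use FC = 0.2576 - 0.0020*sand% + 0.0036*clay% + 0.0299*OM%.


FC = 0.2576 - 0.0020*31 + 0.0036*16 + 0.0299*3.0
   = 0.2576 - 0.0620 + 0.0576 + 0.0897
   = 0.3429


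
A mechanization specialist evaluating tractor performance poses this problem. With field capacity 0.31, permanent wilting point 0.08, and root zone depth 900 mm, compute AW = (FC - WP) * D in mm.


AW = (FC - WP) * D
   = (0.31 - 0.08) * 900
   = 0.23 * 900
   = 207 mm


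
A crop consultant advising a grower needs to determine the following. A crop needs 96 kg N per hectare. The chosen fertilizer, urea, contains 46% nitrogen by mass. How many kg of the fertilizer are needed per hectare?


Rate = N_required / (N_content / 100)
     = 96 / (46 / 100)
     = 96 / 0.46
     = 208.70 kg/ha


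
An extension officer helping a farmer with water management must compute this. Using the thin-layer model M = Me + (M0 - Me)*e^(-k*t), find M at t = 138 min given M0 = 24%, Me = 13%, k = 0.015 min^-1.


M = Me + (M0 - Me) * e^(-k*t)
  = 13 + (24 - 13) * e^(-0.015*138)
  = 13 + 11 * e^(-2.070)
  = 13 + 11 * 0.12619
  = 13 + 1.3880
  = 14.39%


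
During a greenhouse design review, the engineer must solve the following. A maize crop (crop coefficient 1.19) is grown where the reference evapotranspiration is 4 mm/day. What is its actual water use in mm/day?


ETc = Kc * ET0
    = 1.19 * 4
    = 4.76 mm/day


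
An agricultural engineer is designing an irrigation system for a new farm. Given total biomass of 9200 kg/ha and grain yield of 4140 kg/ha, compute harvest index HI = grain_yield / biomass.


HI = grain_yield / biomass
   = 4140 / 9200
   = 0.45


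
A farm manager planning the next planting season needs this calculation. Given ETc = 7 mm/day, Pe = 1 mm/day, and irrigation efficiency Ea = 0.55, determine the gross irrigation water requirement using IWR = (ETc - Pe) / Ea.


IWR = (ETc - Pe) / Ea
    = (7 - 1) / 0.55
    = 6 / 0.55
    = 10.91 mm/day


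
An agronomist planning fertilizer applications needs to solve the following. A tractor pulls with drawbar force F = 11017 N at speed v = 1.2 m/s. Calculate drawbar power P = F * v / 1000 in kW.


P = F * v / 1000
  = 11017 * 1.2 / 1000
  = 13220.40 / 1000
  = 13.22 kW


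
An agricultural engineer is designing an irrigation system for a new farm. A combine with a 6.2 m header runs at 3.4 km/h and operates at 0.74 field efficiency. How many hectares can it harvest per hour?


C = w * v * eta_f / 10
  = 6.2 * 3.4 * 0.74 / 10
  = 15.60 / 10
  = 1.56 ha/h


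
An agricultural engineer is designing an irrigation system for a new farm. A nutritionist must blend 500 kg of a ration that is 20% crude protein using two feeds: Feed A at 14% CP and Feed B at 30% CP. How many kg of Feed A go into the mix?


parts_A = CP_b - target = 30 - 20 = 10
parts_B = target - CP_a = 20 - 14 = 6
total_parts = 10 + 6 = 16
Feed A = 500 * 10 / 16 = 312.50 kg
Feed B = 500 * 6 / 16 = 187.50 kg

312.50 kg


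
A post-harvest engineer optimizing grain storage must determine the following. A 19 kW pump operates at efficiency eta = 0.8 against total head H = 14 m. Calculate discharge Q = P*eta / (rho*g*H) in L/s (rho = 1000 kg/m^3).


Q = (P * 1000 * eta) / (rho * g * H)
  = (19 * 1000 * 0.8) / (1000 * 9.81 * 14)
  = 15200 / 137340
  = 0.11067 m^3/s = 110.67 L/s


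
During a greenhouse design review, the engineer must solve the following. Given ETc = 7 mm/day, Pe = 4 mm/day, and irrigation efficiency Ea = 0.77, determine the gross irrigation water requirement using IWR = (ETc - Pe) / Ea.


IWR = (ETc - Pe) / Ea
    = (7 - 4) / 0.77
    = 3 / 0.77
    = 3.90 mm/day


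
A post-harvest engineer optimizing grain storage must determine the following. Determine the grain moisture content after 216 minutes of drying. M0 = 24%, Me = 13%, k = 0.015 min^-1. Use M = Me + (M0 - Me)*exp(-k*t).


M = Me + (M0 - Me) * e^(-k*t)
  = 13 + (24 - 13) * e^(-0.015*216)
  = 13 + 11 * e^(-3.240)
  = 13 + 11 * 0.03916
  = 13 + 0.4308
  = 13.43%


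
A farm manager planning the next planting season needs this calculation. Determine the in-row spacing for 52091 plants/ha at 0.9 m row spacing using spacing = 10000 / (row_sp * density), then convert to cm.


spacing = 10000 / (row_sp * density)
        = 10000 / (0.9 * 52091)
        = 10000 / 46881.90
        = 0.21330 m = 21.33 cm


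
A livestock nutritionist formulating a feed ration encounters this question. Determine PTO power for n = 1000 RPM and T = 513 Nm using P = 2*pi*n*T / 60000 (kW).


P = 2*pi*n*T / 60000
  = 2*pi * 1000 * 513 / 60000
  = 3223274.06 / 60000
  = 53.72 kW


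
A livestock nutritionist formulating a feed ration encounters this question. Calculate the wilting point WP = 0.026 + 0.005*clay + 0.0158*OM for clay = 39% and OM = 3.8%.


WP = 0.026 + 0.005*39 + 0.0158*3.8
   = 0.026 + 0.1950 + 0.0600
   = 0.2810


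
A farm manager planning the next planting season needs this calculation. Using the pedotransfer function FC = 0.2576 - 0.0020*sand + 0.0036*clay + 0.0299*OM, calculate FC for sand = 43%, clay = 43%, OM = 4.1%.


FC = 0.2576 - 0.0020*43 + 0.0036*43 + 0.0299*4.1
   = 0.2576 - 0.0860 + 0.1548 + 0.1226
   = 0.4490


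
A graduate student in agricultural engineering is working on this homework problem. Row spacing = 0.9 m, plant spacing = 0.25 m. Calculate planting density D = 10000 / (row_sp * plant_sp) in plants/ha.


D = 10000 / (row_sp * plant_sp)
  = 10000 / (0.9 * 0.25)
  = 10000 / 0.2250
  = 44444.44 plants/ha


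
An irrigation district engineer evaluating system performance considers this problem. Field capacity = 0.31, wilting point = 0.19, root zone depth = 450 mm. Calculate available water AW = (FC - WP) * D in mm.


AW = (FC - WP) * D
   = (0.31 - 0.19) * 450
   = 0.12 * 450
   = 54 mm


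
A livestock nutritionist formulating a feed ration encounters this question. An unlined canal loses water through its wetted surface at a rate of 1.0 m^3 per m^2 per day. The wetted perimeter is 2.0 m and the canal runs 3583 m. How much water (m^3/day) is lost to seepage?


S = C * P * L
  = 1.0 * 2.0 * 3583
  = 7166 m^3/day


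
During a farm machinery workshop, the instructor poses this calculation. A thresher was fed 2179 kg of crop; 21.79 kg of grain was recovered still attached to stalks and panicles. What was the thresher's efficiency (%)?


eta = (total - unthreshed) / total * 100
    = (2179 - 21.79) / 2179 * 100
    = 2157.21 / 2179 * 100
    = 99%


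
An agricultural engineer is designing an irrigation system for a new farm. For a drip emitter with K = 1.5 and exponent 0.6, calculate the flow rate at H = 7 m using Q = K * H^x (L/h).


Q = K * H^x
  = 1.5 * 7^0.6
  = 1.5 * 3.2141
  = 4.82 L/h


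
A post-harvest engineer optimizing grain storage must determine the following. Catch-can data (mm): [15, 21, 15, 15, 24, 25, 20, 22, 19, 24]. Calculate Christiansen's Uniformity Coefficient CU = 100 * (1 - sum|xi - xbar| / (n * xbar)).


xbar = 200 / 10 = 20
sum|xi - xbar| = 32
CU = 100 * (1 - 32 / (10 * 20))
   = 100 * (1 - 0.1600)
   = 84%


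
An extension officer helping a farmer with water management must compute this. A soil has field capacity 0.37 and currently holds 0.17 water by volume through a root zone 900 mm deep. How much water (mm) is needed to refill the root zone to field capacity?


SMD = (FC - theta) * D
    = (0.37 - 0.17) * 900
    = 0.200 * 900
    = 180 mm


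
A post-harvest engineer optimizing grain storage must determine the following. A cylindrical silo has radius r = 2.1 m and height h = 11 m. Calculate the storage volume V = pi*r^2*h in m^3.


V = pi * r^2 * h
  = pi * 2.1^2 * 11
  = pi * 4.41 * 11
  = 152.40 m^3


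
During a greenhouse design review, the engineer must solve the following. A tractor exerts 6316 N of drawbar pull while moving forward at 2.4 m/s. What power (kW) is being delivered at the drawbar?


P = F * v / 1000
  = 6316 * 2.4 / 1000
  = 15158.40 / 1000
  = 15.16 kW


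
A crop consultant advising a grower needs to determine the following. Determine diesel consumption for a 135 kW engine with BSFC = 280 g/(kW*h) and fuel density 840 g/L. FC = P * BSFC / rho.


FC = P * BSFC / rho_fuel
   = 135 * 280 / 840
   = 37800 / 840
   = 45 L/h


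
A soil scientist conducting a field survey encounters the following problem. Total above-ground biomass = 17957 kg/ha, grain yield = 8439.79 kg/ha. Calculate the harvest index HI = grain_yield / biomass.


HI = grain_yield / biomass
   = 8439.79 / 17957
   = 0.47


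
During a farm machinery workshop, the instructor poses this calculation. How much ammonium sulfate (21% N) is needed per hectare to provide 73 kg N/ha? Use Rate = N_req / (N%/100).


Rate = N_required / (N_content / 100)
     = 73 / (21 / 100)
     = 73 / 0.21
     = 347.62 kg/ha


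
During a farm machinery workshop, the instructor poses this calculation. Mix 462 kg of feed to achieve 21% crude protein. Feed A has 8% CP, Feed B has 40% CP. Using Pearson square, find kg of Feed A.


parts_A = CP_b - target = 40 - 21 = 19
parts_B = target - CP_a = 21 - 8 = 13
total_parts = 19 + 13 = 32
Feed A = 462 * 19 / 32 = 274.31 kg
Feed B = 462 * 13 / 32 = 187.69 kg

274.31 kg


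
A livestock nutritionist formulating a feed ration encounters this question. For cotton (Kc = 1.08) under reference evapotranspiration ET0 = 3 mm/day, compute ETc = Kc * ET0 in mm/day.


ETc = Kc * ET0
    = 1.08 * 3
    = 3.24 mm/day


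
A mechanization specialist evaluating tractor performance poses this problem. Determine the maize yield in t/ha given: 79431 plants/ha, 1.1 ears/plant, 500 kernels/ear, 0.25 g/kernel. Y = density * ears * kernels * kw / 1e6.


Y = density * ears * kernels * kw
  = 79431 * 1.1 * 500 * 0.25 g/ha
  = 10921762.50 g/ha
  = 10921.76 kg/ha = 10.92 t/ha


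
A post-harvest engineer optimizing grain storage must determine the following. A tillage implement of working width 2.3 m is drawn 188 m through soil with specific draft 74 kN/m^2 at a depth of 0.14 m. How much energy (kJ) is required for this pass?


E = k * d * w * L
  = 74 * 0.14 * 2.3 * 188
  = 4479.66 kJ


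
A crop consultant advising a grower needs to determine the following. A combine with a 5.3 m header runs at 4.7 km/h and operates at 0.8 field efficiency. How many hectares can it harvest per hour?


C = w * v * eta_f / 10
  = 5.3 * 4.7 * 0.8 / 10
  = 19.93 / 10
  = 1.99 ha/h


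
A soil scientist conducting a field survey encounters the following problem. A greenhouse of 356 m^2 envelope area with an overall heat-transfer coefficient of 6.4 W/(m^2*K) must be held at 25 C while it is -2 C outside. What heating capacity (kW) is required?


dT = 25 - (-2) = 27 K
Q = U * A * dT
  = 6.4 * 356 * 27
  = 61516.80 W = 61.52 kW


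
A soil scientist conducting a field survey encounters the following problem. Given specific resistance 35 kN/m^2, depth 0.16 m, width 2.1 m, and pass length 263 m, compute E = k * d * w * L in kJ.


E = k * d * w * L
  = 35 * 0.16 * 2.1 * 263
  = 3092.88 kJ


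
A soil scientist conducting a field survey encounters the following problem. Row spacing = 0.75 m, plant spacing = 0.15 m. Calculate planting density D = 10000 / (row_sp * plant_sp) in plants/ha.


D = 10000 / (row_sp * plant_sp)
  = 10000 / (0.75 * 0.15)
  = 10000 / 0.1125
  = 88888.89 plants/ha


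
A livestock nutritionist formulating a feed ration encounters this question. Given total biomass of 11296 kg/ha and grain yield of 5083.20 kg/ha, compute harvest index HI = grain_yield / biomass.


HI = grain_yield / biomass
   = 5083.20 / 11296
   = 0.45


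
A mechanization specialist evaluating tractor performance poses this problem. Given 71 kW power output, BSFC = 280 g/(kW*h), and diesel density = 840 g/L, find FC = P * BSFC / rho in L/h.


FC = P * BSFC / rho_fuel
   = 71 * 280 / 840
   = 19880 / 840
   = 23.67 L/h


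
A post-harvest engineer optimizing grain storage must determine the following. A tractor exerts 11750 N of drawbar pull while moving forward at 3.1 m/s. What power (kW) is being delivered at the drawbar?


P = F * v / 1000
  = 11750 * 3.1 / 1000
  = 36425 / 1000
  = 36.43 kW


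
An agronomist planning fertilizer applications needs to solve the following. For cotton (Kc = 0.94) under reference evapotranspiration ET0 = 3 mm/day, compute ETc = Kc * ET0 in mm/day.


ETc = Kc * ET0
    = 0.94 * 3
    = 2.82 mm/day


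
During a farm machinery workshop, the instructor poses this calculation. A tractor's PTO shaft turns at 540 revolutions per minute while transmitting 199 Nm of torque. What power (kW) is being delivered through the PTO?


P = 2*pi*n*T / 60000
  = 2*pi * 540 * 199 / 60000
  = 675191.09 / 60000
  = 11.25 kW


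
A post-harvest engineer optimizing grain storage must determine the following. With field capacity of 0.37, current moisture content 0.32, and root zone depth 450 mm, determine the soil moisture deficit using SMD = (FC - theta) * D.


SMD = (FC - theta) * D
    = (0.37 - 0.32) * 450
    = 0.050 * 450
    = 22.50 mm


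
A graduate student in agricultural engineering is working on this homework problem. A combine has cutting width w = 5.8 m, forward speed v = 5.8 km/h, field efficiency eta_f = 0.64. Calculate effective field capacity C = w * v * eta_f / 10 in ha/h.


C = w * v * eta_f / 10
  = 5.8 * 5.8 * 0.64 / 10
  = 21.53 / 10
  = 2.15 ha/h


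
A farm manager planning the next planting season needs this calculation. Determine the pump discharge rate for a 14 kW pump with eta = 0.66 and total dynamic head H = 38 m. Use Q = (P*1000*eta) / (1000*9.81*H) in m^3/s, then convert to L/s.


Q = (P * 1000 * eta) / (rho * g * H)
  = (14 * 1000 * 0.66) / (1000 * 9.81 * 38)
  = 9240 / 372780
  = 0.02479 m^3/s = 24.79 L/s


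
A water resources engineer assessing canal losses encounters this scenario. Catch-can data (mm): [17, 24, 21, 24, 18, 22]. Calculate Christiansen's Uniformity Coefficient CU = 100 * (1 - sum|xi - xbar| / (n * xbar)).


xbar = 126 / 6 = 21
sum|xi - xbar| = 14
CU = 100 * (1 - 14 / (6 * 21))
   = 100 * (1 - 0.1111)
   = 88.89%


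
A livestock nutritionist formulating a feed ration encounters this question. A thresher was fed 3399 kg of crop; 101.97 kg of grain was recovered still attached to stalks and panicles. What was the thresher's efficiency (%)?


eta = (total - unthreshed) / total * 100
    = (3399 - 101.97) / 3399 * 100
    = 3297.03 / 3399 * 100
    = 97%


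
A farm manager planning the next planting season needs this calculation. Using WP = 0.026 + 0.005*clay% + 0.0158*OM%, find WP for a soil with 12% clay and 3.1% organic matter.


WP = 0.026 + 0.005*12 + 0.0158*3.1
   = 0.026 + 0.0600 + 0.0490
   = 0.1350


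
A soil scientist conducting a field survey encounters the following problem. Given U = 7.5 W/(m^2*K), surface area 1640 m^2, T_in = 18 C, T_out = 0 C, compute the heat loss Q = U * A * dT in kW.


dT = 18 - (0) = 18 K
Q = U * A * dT
  = 7.5 * 1640 * 18
  = 221400 W = 221.40 kW


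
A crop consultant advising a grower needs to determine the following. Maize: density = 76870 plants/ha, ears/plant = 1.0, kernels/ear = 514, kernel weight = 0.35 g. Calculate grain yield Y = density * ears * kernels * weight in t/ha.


Y = density * ears * kernels * kw
  = 76870 * 1.0 * 514 * 0.35 g/ha
  = 13828913 g/ha
  = 13828.91 kg/ha = 13.83 t/ha


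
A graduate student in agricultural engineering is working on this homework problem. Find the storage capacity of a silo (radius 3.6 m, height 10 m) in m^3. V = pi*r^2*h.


V = pi * r^2 * h
  = pi * 3.6^2 * 10
  = pi * 12.96 * 10
  = 407.15 m^3


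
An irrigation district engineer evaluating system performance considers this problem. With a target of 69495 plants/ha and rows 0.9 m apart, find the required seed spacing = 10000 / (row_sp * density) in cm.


spacing = 10000 / (row_sp * density)
        = 10000 / (0.9 * 69495)
        = 10000 / 62545.50
        = 0.15988 m = 15.99 cm


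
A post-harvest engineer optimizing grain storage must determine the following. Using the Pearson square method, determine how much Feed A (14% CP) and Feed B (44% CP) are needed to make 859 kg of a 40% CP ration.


parts_A = CP_b - target = 44 - 40 = 4
parts_B = target - CP_a = 40 - 14 = 26
total_parts = 4 + 26 = 30
Feed A = 859 * 4 / 30 = 114.53 kg
Feed B = 859 * 26 / 30 = 744.47 kg

114.53 kg


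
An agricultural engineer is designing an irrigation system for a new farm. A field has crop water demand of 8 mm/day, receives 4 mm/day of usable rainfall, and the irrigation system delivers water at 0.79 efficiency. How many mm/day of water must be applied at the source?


IWR = (ETc - Pe) / Ea
    = (8 - 4) / 0.79
    = 4 / 0.79
    = 5.06 mm/day


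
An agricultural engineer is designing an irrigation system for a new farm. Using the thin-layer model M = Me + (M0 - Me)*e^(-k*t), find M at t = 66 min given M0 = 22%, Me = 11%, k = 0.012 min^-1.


M = Me + (M0 - Me) * e^(-k*t)
  = 11 + (22 - 11) * e^(-0.012*66)
  = 11 + 11 * e^(-0.792)
  = 11 + 11 * 0.45294
  = 11 + 4.9823
  = 15.98%


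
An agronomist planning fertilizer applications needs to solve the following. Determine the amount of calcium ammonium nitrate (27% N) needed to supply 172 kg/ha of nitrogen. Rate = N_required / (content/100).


Rate = N_required / (N_content / 100)
     = 172 / (27 / 100)
     = 172 / 0.27
     = 637.04 kg/ha


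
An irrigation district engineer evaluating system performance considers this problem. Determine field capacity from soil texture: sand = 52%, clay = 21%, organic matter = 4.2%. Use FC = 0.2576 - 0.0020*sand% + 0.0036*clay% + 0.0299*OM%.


FC = 0.2576 - 0.0020*52 + 0.0036*21 + 0.0299*4.2
   = 0.2576 - 0.1040 + 0.0756 + 0.1256
   = 0.3548


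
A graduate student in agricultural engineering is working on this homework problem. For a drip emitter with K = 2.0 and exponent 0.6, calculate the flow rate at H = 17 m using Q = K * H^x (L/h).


Q = K * H^x
  = 2.0 * 17^0.6
  = 2.0 * 5.4736
  = 10.95 L/h


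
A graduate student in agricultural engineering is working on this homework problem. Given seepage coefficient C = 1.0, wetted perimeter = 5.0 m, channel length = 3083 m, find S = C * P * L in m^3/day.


S = C * P * L
  = 1.0 * 5.0 * 3083
  = 15415 m^3/day


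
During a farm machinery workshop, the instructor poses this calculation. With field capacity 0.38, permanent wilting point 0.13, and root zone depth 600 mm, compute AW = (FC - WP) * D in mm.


AW = (FC - WP) * D
   = (0.38 - 0.13) * 600
   = 0.25 * 600
   = 150 mm


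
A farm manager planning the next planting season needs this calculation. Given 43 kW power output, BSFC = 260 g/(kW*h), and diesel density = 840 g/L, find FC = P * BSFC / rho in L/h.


FC = P * BSFC / rho_fuel
   = 43 * 260 / 840
   = 11180 / 840
   = 13.31 L/h


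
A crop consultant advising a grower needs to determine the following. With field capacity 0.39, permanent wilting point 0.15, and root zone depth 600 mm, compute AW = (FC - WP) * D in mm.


AW = (FC - WP) * D
   = (0.39 - 0.15) * 600
   = 0.24 * 600
   = 144 mm


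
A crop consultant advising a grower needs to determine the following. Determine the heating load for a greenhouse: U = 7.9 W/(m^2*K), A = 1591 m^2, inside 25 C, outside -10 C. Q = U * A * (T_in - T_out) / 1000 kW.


dT = 25 - (-10) = 35 K
Q = U * A * dT
  = 7.9 * 1591 * 35
  = 439911.50 W = 439.91 kW


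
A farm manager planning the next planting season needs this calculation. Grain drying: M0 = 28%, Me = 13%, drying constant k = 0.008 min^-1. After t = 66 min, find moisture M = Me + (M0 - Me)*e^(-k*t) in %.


M = Me + (M0 - Me) * e^(-k*t)
  = 13 + (28 - 13) * e^(-0.008*66)
  = 13 + 15 * e^(-0.528)
  = 13 + 15 * 0.58978
  = 13 + 8.8468
  = 21.85%


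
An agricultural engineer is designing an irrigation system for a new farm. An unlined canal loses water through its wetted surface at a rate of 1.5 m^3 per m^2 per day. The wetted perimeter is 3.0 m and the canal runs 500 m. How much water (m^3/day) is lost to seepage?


S = C * P * L
  = 1.5 * 3.0 * 500
  = 2250 m^3/day


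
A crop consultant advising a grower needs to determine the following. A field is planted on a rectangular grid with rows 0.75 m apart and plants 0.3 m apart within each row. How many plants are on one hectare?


D = 10000 / (row_sp * plant_sp)
  = 10000 / (0.75 * 0.3)
  = 10000 / 0.2250
  = 44444.44 plants/ha


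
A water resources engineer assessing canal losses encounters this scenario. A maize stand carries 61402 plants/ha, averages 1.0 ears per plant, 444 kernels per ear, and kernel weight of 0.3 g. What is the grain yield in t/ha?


Y = density * ears * kernels * kw
  = 61402 * 1.0 * 444 * 0.3 g/ha
  = 8178746.40 g/ha
  = 8178.75 kg/ha = 8.18 t/ha


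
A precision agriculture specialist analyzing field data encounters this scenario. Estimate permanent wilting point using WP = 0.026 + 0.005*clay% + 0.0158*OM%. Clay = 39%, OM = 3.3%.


WP = 0.026 + 0.005*39 + 0.0158*3.3
   = 0.026 + 0.1950 + 0.0521
   = 0.2731


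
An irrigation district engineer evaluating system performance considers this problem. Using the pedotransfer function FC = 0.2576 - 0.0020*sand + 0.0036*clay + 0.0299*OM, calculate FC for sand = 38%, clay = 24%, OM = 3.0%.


FC = 0.2576 - 0.0020*38 + 0.0036*24 + 0.0299*3.0
   = 0.2576 - 0.0760 + 0.0864 + 0.0897
   = 0.3577


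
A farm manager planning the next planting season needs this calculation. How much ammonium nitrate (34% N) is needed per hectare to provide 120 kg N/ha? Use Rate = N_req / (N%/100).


Rate = N_required / (N_content / 100)
     = 120 / (34 / 100)
     = 120 / 0.34
     = 352.94 kg/ha


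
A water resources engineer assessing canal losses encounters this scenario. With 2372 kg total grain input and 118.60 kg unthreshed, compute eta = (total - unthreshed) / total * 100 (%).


eta = (total - unthreshed) / total * 100
    = (2372 - 118.60) / 2372 * 100
    = 2253.40 / 2372 * 100
    = 95%


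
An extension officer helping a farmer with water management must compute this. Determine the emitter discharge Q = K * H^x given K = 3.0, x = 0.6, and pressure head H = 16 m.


Q = K * H^x
  = 3.0 * 16^0.6
  = 3.0 * 5.2780
  = 15.83 L/h


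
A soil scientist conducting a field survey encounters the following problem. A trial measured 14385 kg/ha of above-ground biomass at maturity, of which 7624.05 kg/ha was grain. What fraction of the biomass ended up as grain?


HI = grain_yield / biomass
   = 7624.05 / 14385
   = 0.53


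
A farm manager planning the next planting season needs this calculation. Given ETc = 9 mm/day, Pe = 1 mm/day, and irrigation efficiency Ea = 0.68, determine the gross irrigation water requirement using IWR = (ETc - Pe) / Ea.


IWR = (ETc - Pe) / Ea
    = (9 - 1) / 0.68
    = 8 / 0.68
    = 11.76 mm/day


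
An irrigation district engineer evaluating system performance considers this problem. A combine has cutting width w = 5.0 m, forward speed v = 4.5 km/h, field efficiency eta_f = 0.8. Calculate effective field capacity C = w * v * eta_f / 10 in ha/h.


C = w * v * eta_f / 10
  = 5.0 * 4.5 * 0.8 / 10
  = 18 / 10
  = 1.80 ha/h


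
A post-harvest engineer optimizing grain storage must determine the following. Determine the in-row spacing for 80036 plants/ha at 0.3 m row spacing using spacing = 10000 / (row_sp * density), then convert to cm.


spacing = 10000 / (row_sp * density)
        = 10000 / (0.3 * 80036)
        = 10000 / 24010.80
        = 0.41648 m = 41.65 cm


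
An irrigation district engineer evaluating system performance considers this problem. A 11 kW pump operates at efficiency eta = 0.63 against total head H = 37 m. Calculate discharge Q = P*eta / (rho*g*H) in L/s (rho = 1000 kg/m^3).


Q = (P * 1000 * eta) / (rho * g * H)
  = (11 * 1000 * 0.63) / (1000 * 9.81 * 37)
  = 6930 / 362970
  = 0.01909 m^3/s = 19.09 L/s


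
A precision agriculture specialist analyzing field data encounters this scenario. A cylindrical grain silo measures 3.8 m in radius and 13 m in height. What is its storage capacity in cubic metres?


V = pi * r^2 * h
  = pi * 3.8^2 * 13
  = pi * 14.44 * 13
  = 589.74 m^3


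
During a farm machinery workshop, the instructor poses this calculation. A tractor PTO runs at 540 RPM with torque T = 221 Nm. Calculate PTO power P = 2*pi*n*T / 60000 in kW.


P = 2*pi*n*T / 60000
  = 2*pi * 540 * 221 / 60000
  = 749835.33 / 60000
  = 12.50 kW


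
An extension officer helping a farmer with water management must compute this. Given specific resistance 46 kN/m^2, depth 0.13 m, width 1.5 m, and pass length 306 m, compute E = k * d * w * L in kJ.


E = k * d * w * L
  = 46 * 0.13 * 1.5 * 306
  = 2744.82 kJ


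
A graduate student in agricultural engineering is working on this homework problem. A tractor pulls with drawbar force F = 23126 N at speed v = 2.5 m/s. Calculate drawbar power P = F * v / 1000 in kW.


P = F * v / 1000
  = 23126 * 2.5 / 1000
  = 57815 / 1000
  = 57.82 kW


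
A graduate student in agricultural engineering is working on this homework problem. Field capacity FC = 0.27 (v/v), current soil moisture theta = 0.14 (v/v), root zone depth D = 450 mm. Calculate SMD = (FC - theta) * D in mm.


SMD = (FC - theta) * D
    = (0.27 - 0.14) * 450
    = 0.130 * 450
    = 58.50 mm


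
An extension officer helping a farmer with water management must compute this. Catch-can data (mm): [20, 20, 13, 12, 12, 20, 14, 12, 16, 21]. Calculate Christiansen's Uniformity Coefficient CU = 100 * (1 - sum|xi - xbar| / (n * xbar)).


xbar = 160 / 10 = 16
sum|xi - xbar| = 34
CU = 100 * (1 - 34 / (10 * 16))
   = 100 * (1 - 0.2125)
   = 78.75%


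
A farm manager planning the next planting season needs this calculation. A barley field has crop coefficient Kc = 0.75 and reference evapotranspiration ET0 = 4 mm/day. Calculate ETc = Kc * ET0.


ETc = Kc * ET0
    = 0.75 * 4
    = 3 mm/day


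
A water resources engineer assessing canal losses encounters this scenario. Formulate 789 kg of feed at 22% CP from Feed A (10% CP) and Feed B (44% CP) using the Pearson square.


parts_A = CP_b - target = 44 - 22 = 22
parts_B = target - CP_a = 22 - 10 = 12
total_parts = 22 + 12 = 34
Feed A = 789 * 22 / 34 = 510.53 kg
Feed B = 789 * 12 / 34 = 278.47 kg

510.53 kg


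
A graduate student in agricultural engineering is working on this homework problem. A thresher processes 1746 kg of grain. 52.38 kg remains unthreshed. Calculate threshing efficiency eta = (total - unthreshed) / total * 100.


eta = (total - unthreshed) / total * 100
    = (1746 - 52.38) / 1746 * 100
    = 1693.62 / 1746 * 100
    = 97%


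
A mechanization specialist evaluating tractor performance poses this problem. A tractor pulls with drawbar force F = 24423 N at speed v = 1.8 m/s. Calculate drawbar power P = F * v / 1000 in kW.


P = F * v / 1000
  = 24423 * 1.8 / 1000
  = 43961.40 / 1000
  = 43.96 kW


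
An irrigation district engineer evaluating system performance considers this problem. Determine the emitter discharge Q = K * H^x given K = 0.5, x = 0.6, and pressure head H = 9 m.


Q = K * H^x
  = 0.5 * 9^0.6
  = 0.5 * 3.7372
  = 1.87 L/h


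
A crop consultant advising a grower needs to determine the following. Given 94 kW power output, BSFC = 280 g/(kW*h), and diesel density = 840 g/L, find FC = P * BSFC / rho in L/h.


FC = P * BSFC / rho_fuel
   = 94 * 280 / 840
   = 26320 / 840
   = 31.33 L/h


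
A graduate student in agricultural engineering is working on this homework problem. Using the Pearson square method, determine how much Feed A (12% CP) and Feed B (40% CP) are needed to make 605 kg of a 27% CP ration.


parts_A = CP_b - target = 40 - 27 = 13
parts_B = target - CP_a = 27 - 12 = 15
total_parts = 13 + 15 = 28
Feed A = 605 * 13 / 28 = 280.89 kg
Feed B = 605 * 15 / 28 = 324.11 kg

280.89 kg


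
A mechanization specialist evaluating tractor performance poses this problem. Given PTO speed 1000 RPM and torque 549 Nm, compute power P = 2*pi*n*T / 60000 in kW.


P = 2*pi*n*T / 60000
  = 2*pi * 1000 * 549 / 60000
  = 3449468.73 / 60000
  = 57.49 kW


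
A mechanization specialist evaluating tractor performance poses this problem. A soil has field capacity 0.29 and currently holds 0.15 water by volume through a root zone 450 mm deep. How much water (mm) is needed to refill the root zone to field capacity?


SMD = (FC - theta) * D
    = (0.29 - 0.15) * 450
    = 0.140 * 450
    = 63 mm
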